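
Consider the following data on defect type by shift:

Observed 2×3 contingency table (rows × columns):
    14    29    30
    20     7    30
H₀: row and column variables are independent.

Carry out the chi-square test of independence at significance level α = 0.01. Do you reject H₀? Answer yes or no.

reject H₀: yes

Row totals [73, 57], col totals [34, 36, 60], n=130
χ² = (14−19.09)²/19.09 + (29−20.22)²/20.22 + (30−33.69)²/33.69 + (20−14.91)²/14.91 + (7−15.78)²/15.78 + (30−26.31)²/26.31 = 12.7268
df = 2
p-value (upper-tail) = 0.00172
At α=0.01: p < α → reject H₀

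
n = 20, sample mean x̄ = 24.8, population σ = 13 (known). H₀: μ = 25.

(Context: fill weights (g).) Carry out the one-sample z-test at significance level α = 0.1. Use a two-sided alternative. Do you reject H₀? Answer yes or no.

SE = σ/√n = 13/√20 = 2.9069
z = (x̄−μ₀)/SE = (24.8−25)/2.9069 = -0.0688
p-value (two-sided) = 0.94515
At α=0.1: p ≥ α → fail to reject H₀

reject H₀: no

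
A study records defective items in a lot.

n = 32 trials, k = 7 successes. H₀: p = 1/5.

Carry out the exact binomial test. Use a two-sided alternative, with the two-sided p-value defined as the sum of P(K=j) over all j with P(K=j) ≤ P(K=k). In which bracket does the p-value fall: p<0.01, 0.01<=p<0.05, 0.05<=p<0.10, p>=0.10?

p-value bracket: p>=0.10

Exact binomial: n=32, k=7, p₀=1/5=0.2000
P(X=j) = C(n,j)·p₀^j·(1−p₀)^(n−j); p = Σ P(X=j) over j with P(X=j) ≤ P(X=7)
p-value (two-sided) = 0.82472
→ bracket: p>=0.10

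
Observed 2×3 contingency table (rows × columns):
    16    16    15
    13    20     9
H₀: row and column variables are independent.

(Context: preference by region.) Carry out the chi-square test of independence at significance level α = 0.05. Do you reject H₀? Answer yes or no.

Row totals [47, 42], col totals [29, 36, 24], n=89
χ² = (16−15.31)²/15.31 + (16−19.01)²/19.01 + (15−12.67)²/12.67 + (13−13.69)²/13.69 + (20−16.99)²/16.99 + (9−11.33)²/11.33 = 1.9801
df = 2
p-value (upper-tail) = 0.37155
At α=0.05: p ≥ α → fail to reject H₀

reject H₀: no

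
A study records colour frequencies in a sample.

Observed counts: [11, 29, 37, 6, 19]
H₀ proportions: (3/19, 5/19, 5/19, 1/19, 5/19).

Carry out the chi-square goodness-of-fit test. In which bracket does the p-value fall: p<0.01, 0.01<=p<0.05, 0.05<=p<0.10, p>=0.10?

p-value bracket: 0.05<=p<0.10

n = 102; E_i = n·p_i = [16.11, 26.84, 26.84, 5.37, 26.84]
χ² = (11−16.11)²/16.11 + (29−26.84)²/26.84 + (37−26.84)²/26.84 + (6−5.37)²/5.37 + (19−26.84)²/26.84 = 8.0013
df = 4
p-value (upper-tail) = 0.09153
→ bracket: 0.05<=p<0.10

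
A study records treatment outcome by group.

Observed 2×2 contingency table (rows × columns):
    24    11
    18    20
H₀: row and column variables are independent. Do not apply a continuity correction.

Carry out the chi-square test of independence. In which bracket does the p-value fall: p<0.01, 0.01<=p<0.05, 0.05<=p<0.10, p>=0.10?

p-value bracket: 0.05<=p<0.10

Row totals [35, 38], col totals [42, 31], n=73
χ² = (24−20.14)²/20.14 + (11−14.86)²/14.86 + (18−21.86)²/21.86 + (20−16.14)²/16.14 = 3.3524
df = 1
p-value (upper-tail) = 0.06711
→ bracket: 0.05<=p<0.10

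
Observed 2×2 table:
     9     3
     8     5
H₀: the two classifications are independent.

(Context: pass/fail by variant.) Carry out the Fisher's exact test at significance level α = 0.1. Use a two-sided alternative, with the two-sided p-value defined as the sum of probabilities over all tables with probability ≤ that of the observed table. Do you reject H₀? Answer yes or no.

Margins: r₁=12, r₂=13, c₁=17, c₂=8, n=25
p_obs = C(12,9)·C(13,8)/C(25,17); sum pmf over tables with pmf ≤ p_obs
p-value (two-sided) = 0.67277
At α=0.1: p ≥ α → fail to reject H₀

reject H₀: no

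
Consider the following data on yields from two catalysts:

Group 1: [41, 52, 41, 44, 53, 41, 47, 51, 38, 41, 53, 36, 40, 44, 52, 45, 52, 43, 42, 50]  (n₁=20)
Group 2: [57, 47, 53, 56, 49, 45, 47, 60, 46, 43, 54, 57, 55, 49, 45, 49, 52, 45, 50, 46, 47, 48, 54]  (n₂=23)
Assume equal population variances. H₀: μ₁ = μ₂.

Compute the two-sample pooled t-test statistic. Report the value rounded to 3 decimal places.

x̄₁=45.300, s₁=5.488, n₁=20
x̄₂=50.174, s₂=4.735, n₂=23
s_p² = [19·5.488² + 22·4.735²]/41 = 25.9879
SE = √(s_p²·(1/20+1/23)) = 1.5586
t = (45.300−50.174)/1.5586 = -3.1271
df = 41

test statistic = -3.127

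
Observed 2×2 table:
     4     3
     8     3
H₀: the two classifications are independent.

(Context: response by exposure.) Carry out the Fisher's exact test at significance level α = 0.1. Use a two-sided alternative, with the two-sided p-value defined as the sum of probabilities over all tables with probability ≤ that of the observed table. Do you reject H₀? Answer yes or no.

reject H₀: no

Margins: r₁=7, r₂=11, c₁=12, c₂=6, n=18
p_obs = C(7,4)·C(11,8)/C(18,12); sum pmf over tables with pmf ≤ p_obs
p-value (two-sided) = 0.62670
At α=0.1: p ≥ α → fail to reject H₀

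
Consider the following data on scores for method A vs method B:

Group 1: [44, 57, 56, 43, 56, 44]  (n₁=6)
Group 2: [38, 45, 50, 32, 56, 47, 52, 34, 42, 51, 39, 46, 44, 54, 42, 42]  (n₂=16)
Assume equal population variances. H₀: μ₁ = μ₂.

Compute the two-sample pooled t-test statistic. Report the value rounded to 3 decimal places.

x̄₁=50.000, s₁=6.957, n₁=6
x̄₂=44.625, s₂=6.917, n₂=16
s_p² = [5·6.957² + 15·6.917²]/20 = 47.9875
SE = √(s_p²·(1/6+1/16)) = 3.3162
t = (50.000−44.625)/3.3162 = 1.6208
df = 20

test statistic = 1.621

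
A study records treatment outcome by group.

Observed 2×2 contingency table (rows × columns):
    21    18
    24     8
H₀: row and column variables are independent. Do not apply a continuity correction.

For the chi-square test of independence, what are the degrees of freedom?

df = (r−1)(c−1) = (2−1)·(2−1) = 1

degrees of freedom = 1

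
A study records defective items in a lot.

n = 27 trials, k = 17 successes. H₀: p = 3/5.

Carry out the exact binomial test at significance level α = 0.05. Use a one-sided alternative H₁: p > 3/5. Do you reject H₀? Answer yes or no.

Exact binomial: n=27, k=17, p₀=3/5=0.6000
P(X≥17) from Σ C(n,i)·p₀^i·(1−p₀)^(n−i)
p-value (one-sided, H₁ greater) = 0.45846
At α=0.05: p ≥ α → fail to reject H₀

reject H₀: no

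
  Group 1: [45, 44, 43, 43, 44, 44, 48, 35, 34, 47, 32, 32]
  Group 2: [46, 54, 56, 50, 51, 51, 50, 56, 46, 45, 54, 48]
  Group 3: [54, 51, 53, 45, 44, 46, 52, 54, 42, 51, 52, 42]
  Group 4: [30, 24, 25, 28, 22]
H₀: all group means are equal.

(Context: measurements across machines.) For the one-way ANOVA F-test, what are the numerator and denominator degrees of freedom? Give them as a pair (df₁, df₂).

k = 4 groups, N = 41 total
df = (k−1, N−k) = (4−1, 41−4) = (3, 37)

degrees of freedom = [3, 37]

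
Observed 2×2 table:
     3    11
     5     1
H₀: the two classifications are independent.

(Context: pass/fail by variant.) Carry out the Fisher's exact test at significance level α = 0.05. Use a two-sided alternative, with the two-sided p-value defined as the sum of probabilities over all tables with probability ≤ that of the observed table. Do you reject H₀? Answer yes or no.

reject H₀: yes

Margins: r₁=14, r₂=6, c₁=8, c₂=12, n=20
p_obs = C(14,3)·C(6,5)/C(20,8); sum pmf over tables with pmf ≤ p_obs
p-value (two-sided) = 0.01806
At α=0.05: p < α → reject H₀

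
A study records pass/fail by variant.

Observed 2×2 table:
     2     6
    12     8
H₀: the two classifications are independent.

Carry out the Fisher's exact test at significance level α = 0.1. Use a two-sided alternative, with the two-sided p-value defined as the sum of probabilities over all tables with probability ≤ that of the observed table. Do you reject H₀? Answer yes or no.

reject H₀: no

Margins: r₁=8, r₂=20, c₁=14, c₂=14, n=28
p_obs = C(8,2)·C(20,12)/C(28,14); sum pmf over tables with pmf ≤ p_obs
p-value (two-sided) = 0.20870
At α=0.1: p ≥ α → fail to reject H₀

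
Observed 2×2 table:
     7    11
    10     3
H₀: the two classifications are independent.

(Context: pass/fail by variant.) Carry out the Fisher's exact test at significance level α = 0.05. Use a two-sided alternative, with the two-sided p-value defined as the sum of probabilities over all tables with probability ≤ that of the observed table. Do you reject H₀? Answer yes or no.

Margins: r₁=18, r₂=13, c₁=17, c₂=14, n=31
p_obs = C(18,7)·C(13,10)/C(31,17); sum pmf over tables with pmf ≤ p_obs
p-value (two-sided) = 0.06686
At α=0.05: p ≥ α → fail to reject H₀

reject H₀: no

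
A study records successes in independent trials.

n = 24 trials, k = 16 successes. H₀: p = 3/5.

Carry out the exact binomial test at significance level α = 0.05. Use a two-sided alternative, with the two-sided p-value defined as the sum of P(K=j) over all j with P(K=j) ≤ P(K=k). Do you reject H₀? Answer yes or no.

reject H₀: no

Exact binomial: n=24, k=16, p₀=3/5=0.6000
P(X=j) = C(n,j)·p₀^j·(1−p₀)^(n−j); p = Σ P(X=j) over j with P(X=j) ≤ P(X=16)
p-value (two-sided) = 0.54094
At α=0.05: p ≥ α → fail to reject H₀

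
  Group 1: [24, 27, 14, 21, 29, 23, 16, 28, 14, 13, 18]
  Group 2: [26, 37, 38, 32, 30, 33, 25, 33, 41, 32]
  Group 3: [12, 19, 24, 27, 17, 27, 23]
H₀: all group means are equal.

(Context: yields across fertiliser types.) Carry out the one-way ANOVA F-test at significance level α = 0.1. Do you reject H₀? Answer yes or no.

Group means [20.64, 32.70, 21.29], grand mean 25.107
SSB = Σnᵢ(x̄ᵢ−x̄)² = 898.605; SSW = ΣΣ(x−x̄ᵢ)² = 770.074
MSB = 898.605/2 = 449.3023; MSW = 770.074/25 = 30.8030
F = MSB/MSW = 14.5863
df = (2, 25)
p-value (upper-tail) = 0.00006
At α=0.1: p < α → reject H₀

reject H₀: yes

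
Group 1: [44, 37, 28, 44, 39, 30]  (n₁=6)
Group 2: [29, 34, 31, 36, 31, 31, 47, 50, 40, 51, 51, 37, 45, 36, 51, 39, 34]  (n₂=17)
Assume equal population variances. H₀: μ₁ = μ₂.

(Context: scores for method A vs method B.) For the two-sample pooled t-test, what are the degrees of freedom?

df = n₁ + n₂ − 2 = 6 + 17 − 2 = 21

degrees of freedom = 21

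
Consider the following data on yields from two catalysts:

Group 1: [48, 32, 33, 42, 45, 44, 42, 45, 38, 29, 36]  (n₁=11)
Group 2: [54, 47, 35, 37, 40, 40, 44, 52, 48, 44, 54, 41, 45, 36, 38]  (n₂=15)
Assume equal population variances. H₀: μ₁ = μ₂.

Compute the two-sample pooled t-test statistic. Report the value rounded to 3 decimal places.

test statistic = -1.688

x̄₁=39.455, s₁=6.235, n₁=11
x̄₂=43.667, s₂=6.321, n₂=15
s_p² = [10·6.235² + 14·6.321²]/24 = 39.5025
SE = √(s_p²·(1/11+1/15)) = 2.4949
t = (39.455−43.667)/2.4949 = -1.6883
df = 24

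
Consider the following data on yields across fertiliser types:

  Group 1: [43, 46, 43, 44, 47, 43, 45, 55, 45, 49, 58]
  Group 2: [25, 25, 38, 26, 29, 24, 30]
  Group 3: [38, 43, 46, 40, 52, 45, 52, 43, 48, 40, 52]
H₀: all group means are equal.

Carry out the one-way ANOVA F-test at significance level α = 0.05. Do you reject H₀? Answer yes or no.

reject H₀: yes

Group means [47.09, 28.14, 45.36], grand mean 41.862
SSB = Σnᵢ(x̄ᵢ−x̄)² = 1753.137; SSW = ΣΣ(x−x̄ᵢ)² = 660.312
MSB = 1753.137/2 = 876.5683; MSW = 660.312/26 = 25.3966
F = MSB/MSW = 34.5152
df = (2, 26)
p-value (upper-tail) = 0.00000
At α=0.05: p < α → reject H₀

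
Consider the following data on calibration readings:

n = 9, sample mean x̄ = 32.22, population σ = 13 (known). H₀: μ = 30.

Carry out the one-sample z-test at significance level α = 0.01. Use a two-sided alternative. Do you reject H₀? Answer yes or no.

reject H₀: no

SE = σ/√n = 13/√9 = 4.3333
z = (x̄−μ₀)/SE = (32.22−30)/4.3333 = 0.5123
p-value (two-sided) = 0.60844
At α=0.01: p ≥ α → fail to reject H₀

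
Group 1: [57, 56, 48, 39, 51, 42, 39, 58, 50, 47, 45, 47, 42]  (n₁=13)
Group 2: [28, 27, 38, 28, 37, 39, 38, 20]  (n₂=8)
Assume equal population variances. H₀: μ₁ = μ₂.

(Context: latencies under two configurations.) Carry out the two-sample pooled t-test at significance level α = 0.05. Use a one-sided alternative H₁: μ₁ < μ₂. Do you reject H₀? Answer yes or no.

reject H₀: no

x̄₁=47.769, s₁=6.470, n₁=13
x̄₂=31.875, s₂=7.039, n₂=8
s_p² = [12·6.470² + 7·7.039²]/19 = 44.6938
SE = √(s_p²·(1/13+1/8)) = 3.0041
t = (47.769−31.875)/3.0041 = 5.2908
df = 19
p-value (one-sided, H₁ less) = 0.99998
At α=0.05: p ≥ α → fail to reject H₀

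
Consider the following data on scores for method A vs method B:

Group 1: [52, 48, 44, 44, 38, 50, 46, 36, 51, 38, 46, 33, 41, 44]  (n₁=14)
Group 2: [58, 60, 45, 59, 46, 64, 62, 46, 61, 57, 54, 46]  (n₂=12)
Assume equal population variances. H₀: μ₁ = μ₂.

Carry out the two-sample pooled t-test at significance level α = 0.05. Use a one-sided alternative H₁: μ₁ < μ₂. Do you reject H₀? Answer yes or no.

reject H₀: yes

x̄₁=43.643, s₁=5.799, n₁=14
x̄₂=54.833, s₂=7.158, n₂=12
s_p² = [13·5.799² + 11·7.158²]/24 = 41.7034
SE = √(s_p²·(1/14+1/12)) = 2.5405
t = (43.643−54.833)/2.5405 = -4.4048
df = 24
p-value (one-sided, H₁ less) = 0.00009
At α=0.05: p < α → reject H₀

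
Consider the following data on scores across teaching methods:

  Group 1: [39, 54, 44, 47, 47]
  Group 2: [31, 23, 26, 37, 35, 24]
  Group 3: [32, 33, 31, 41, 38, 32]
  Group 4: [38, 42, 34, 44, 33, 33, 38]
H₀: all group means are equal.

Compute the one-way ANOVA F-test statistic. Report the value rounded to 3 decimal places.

test statistic = 11.017

Group means [46.20, 29.33, 34.50, 37.43], grand mean 36.500
SSB = Σnᵢ(x̄ᵢ−x̄)² = 808.652; SSW = ΣΣ(x−x̄ᵢ)² = 489.348
MSB = 808.652/3 = 269.5508; MSW = 489.348/20 = 24.4674
F = MSB/MSW = 11.0167
df = (3, 20)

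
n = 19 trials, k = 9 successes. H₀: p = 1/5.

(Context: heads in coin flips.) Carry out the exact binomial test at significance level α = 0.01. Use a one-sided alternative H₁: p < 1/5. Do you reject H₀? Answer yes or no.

reject H₀: no

Exact binomial: n=19, k=9, p₀=1/5=0.2000
P(X≤9) from Σ C(n,i)·p₀^i·(1−p₀)^(n−i)
p-value (one-sided, H₁ less) = 0.99842
At α=0.01: p ≥ α → fail to reject H₀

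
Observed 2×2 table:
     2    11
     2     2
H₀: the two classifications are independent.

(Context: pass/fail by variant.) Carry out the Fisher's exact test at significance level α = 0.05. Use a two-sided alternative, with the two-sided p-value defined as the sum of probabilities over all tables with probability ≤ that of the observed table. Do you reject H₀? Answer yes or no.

reject H₀: no

Margins: r₁=13, r₂=4, c₁=4, c₂=13, n=17
p_obs = C(13,2)·C(4,2)/C(17,4); sum pmf over tables with pmf ≤ p_obs
p-value (two-sided) = 0.21891
At α=0.05: p ≥ α → fail to reject H₀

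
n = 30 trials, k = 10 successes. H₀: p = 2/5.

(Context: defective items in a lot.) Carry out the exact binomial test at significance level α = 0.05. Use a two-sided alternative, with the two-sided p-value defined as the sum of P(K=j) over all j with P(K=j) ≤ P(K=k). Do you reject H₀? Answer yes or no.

reject H₀: no

Exact binomial: n=30, k=10, p₀=2/5=0.4000
P(X=j) = C(n,j)·p₀^j·(1−p₀)^(n−j); p = Σ P(X=j) over j with P(X=j) ≤ P(X=10)
p-value (two-sided) = 0.57697
At α=0.05: p ≥ α → fail to reject H₀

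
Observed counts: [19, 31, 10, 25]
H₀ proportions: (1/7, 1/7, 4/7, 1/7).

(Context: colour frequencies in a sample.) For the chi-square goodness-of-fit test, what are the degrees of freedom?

df = k − 1 = 4 − 1 = 3

degrees of freedom = 3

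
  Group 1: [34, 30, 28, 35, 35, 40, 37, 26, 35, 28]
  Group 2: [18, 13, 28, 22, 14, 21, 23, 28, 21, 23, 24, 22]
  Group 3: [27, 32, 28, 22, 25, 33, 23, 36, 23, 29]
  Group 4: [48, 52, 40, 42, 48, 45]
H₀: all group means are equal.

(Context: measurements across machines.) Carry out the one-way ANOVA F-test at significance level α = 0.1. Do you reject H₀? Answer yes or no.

Group means [32.80, 21.42, 27.80, 45.83], grand mean 29.947
SSB = Σnᵢ(x̄ᵢ−x̄)² = 2514.945; SSW = ΣΣ(x−x̄ᵢ)² = 720.950
MSB = 2514.945/3 = 838.3149; MSW = 720.950/34 = 21.2044
F = MSB/MSW = 39.5349
df = (3, 34)
p-value (upper-tail) = 0.00000
At α=0.1: p < α → reject H₀

reject H₀: yes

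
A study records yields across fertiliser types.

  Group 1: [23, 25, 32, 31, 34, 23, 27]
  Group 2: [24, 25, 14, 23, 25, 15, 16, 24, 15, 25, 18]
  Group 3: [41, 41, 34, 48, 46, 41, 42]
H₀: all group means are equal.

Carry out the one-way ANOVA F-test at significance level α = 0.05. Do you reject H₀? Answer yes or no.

reject H₀: yes

Group means [27.86, 20.36, 41.86], grand mean 28.480
SSB = Σnᵢ(x̄ᵢ−x̄)² = 1979.980; SSW = ΣΣ(x−x̄ᵢ)² = 460.260
MSB = 1979.980/2 = 989.9901; MSW = 460.260/22 = 20.9209
F = MSB/MSW = 47.3206
df = (2, 22)
p-value (upper-tail) = 0.00000
At α=0.05: p < α → reject H₀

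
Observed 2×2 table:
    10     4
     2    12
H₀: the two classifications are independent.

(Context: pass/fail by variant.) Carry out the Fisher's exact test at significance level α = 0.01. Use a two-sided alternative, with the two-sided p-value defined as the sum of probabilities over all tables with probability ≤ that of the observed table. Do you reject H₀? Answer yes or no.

Margins: r₁=14, r₂=14, c₁=12, c₂=16, n=28
p_obs = C(14,10)·C(14,2)/C(28,12); sum pmf over tables with pmf ≤ p_obs
p-value (two-sided) = 0.00633
At α=0.01: p < α → reject H₀

reject H₀: yes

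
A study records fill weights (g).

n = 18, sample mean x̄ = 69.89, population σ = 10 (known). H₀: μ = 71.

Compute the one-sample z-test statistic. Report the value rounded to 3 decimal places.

SE = σ/√n = 10/√18 = 2.3570
z = (x̄−μ₀)/SE = (69.89−71)/2.3570 = -0.4709

test statistic = -0.471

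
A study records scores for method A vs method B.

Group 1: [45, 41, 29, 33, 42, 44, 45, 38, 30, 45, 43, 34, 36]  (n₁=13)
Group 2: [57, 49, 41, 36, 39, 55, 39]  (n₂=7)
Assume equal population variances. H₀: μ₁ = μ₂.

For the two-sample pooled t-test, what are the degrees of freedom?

degrees of freedom = 18

df = n₁ + n₂ − 2 = 13 + 7 − 2 = 18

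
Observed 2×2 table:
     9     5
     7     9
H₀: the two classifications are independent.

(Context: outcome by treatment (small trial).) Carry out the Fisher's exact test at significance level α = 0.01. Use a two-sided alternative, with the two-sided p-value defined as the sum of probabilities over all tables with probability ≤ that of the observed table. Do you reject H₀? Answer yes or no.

Margins: r₁=14, r₂=16, c₁=16, c₂=14, n=30
p_obs = C(14,9)·C(16,7)/C(30,16); sum pmf over tables with pmf ≤ p_obs
p-value (two-sided) = 0.29888
At α=0.01: p ≥ α → fail to reject H₀

reject H₀: no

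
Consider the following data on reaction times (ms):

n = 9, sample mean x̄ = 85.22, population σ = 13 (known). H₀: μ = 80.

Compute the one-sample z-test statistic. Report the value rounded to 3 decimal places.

SE = σ/√n = 13/√9 = 4.3333
z = (x̄−μ₀)/SE = (85.22−80)/4.3333 = 1.2046

test statistic = 1.205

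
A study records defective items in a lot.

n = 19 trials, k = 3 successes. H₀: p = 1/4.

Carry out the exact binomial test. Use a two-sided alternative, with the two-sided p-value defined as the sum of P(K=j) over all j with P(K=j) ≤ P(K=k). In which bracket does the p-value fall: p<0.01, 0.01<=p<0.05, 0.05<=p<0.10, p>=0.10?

Exact binomial: n=19, k=3, p₀=1/4=0.2500
P(X=j) = C(n,j)·p₀^j·(1−p₀)^(n−j); p = Σ P(X=j) over j with P(X=j) ≤ P(X=3)
p-value (two-sided) = 0.43797
→ bracket: p>=0.10

p-value bracket: p>=0.10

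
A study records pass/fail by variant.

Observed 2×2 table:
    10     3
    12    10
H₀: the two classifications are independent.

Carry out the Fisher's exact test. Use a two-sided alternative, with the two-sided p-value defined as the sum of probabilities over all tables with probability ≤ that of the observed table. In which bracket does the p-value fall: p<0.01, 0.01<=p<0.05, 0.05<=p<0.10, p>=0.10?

p-value bracket: p>=0.10

Margins: r₁=13, r₂=22, c₁=22, c₂=13, n=35
p_obs = C(13,10)·C(22,12)/C(35,22); sum pmf over tables with pmf ≤ p_obs
p-value (two-sided) = 0.28211
→ bracket: p>=0.10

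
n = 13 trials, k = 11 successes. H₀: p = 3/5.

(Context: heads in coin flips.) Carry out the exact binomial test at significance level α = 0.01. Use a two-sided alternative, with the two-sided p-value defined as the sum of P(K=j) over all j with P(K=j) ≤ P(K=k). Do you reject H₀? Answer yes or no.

reject H₀: no

Exact binomial: n=13, k=11, p₀=3/5=0.6000
P(X=j) = C(n,j)·p₀^j·(1−p₀)^(n−j); p = Σ P(X=j) over j with P(X=j) ≤ P(X=11)
p-value (two-sided) = 0.08999
At α=0.01: p ≥ α → fail to reject H₀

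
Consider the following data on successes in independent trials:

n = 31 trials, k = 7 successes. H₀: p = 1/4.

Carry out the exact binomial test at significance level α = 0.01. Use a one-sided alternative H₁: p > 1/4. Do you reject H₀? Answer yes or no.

Exact binomial: n=31, k=7, p₀=1/4=0.2500
P(X≥7) from Σ C(n,i)·p₀^i·(1−p₀)^(n−i)
p-value (one-sided, H₁ greater) = 0.68831
At α=0.01: p ≥ α → fail to reject H₀

reject H₀: no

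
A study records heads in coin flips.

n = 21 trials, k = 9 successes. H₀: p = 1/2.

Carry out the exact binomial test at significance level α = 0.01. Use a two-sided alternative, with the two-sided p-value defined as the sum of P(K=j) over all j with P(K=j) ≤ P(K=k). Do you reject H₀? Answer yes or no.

reject H₀: no

Exact binomial: n=21, k=9, p₀=1/2=0.5000
P(X=j) = C(n,j)·p₀^j·(1−p₀)^(n−j); p = Σ P(X=j) over j with P(X=j) ≤ P(X=9)
p-value (two-sided) = 0.66362
At α=0.01: p ≥ α → fail to reject H₀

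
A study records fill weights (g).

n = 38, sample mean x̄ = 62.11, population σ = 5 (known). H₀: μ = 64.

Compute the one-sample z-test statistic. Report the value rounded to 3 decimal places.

SE = σ/√n = 5/√38 = 0.8111
z = (x̄−μ₀)/SE = (62.11−64)/0.8111 = -2.3301

test statistic = -2.330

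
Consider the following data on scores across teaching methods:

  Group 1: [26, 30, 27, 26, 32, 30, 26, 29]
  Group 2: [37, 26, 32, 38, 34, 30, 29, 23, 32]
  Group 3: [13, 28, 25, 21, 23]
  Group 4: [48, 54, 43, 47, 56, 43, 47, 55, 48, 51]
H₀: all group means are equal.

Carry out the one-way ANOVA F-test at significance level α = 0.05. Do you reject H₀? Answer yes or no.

Group means [28.25, 31.22, 22.00, 49.20], grand mean 34.656
SSB = Σnᵢ(x̄ᵢ−x̄)² = 3350.563; SSW = ΣΣ(x−x̄ᵢ)² = 550.656
MSB = 3350.563/3 = 1116.8544; MSW = 550.656/28 = 19.6663
F = MSB/MSW = 56.7904
df = (3, 28)
p-value (upper-tail) = 0.00000
At α=0.05: p < α → reject H₀

reject H₀: yes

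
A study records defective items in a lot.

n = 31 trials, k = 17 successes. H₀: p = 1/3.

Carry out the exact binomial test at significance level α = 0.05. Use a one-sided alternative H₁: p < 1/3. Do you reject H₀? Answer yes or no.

Exact binomial: n=31, k=17, p₀=1/3=0.3333
P(X≤17) from Σ C(n,i)·p₀^i·(1−p₀)^(n−i)
p-value (one-sided, H₁ less) = 0.99595
At α=0.05: p ≥ α → fail to reject H₀

reject H₀: no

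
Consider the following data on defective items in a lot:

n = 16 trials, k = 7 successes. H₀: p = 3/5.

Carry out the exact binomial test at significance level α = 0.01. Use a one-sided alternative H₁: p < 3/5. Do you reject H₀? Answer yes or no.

Exact binomial: n=16, k=7, p₀=3/5=0.6000
P(X≤7) from Σ C(n,i)·p₀^i·(1−p₀)^(n−i)
p-value (one-sided, H₁ less) = 0.14227
At α=0.01: p ≥ α → fail to reject H₀

reject H₀: no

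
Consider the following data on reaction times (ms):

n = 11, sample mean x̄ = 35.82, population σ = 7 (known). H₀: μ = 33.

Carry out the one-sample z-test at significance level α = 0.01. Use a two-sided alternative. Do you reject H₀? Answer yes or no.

SE = σ/√n = 7/√11 = 2.1106
z = (x̄−μ₀)/SE = (35.82−33)/2.1106 = 1.3361
p-value (two-sided) = 0.18151
At α=0.01: p ≥ α → fail to reject H₀

reject H₀: no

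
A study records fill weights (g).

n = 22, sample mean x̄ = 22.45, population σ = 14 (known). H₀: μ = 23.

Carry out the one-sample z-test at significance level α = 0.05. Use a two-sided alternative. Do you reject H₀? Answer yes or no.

reject H₀: no

SE = σ/√n = 14/√22 = 2.9848
z = (x̄−μ₀)/SE = (22.45−23)/2.9848 = -0.1843
p-value (two-sided) = 0.85380
At α=0.05: p ≥ α → fail to reject H₀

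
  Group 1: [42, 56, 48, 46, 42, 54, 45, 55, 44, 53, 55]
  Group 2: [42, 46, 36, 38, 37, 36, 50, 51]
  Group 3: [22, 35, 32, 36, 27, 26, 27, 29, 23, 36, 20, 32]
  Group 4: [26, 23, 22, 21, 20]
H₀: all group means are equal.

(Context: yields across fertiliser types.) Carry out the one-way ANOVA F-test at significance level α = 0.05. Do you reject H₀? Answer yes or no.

Group means [49.09, 42.00, 28.75, 22.40], grand mean 37.028
SSB = Σnᵢ(x̄ᵢ−x̄)² = 3690.613; SSW = ΣΣ(x−x̄ᵢ)² = 940.359
MSB = 3690.613/3 = 1230.2044; MSW = 940.359/32 = 29.3862
F = MSB/MSW = 41.8633
df = (3, 32)
p-value (upper-tail) = 0.00000
At α=0.05: p < α → reject H₀

reject H₀: yes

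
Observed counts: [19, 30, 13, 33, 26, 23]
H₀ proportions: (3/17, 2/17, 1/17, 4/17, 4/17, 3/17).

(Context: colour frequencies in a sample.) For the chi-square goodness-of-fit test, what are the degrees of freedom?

df = k − 1 = 6 − 1 = 5

degrees of freedom = 5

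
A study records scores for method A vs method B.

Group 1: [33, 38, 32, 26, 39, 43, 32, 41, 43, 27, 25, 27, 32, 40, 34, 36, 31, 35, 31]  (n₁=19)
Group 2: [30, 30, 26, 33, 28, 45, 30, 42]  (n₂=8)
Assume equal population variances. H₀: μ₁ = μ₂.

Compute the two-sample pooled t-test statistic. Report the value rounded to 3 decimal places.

test statistic = 0.376

x̄₁=33.947, s₁=5.612, n₁=19
x̄₂=33.000, s₂=6.824, n₂=8
s_p² = [18·5.612² + 7·6.824²]/25 = 35.7179
SE = √(s_p²·(1/19+1/8)) = 2.5189
t = (33.947−33.000)/2.5189 = 0.3761
df = 25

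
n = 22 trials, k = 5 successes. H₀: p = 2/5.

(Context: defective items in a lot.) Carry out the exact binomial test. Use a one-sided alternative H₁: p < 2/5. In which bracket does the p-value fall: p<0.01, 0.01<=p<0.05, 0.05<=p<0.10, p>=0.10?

Exact binomial: n=22, k=5, p₀=2/5=0.4000
P(X≤5) from Σ C(n,i)·p₀^i·(1−p₀)^(n−i)
p-value (one-sided, H₁ less) = 0.07223
→ bracket: 0.05<=p<0.10

p-value bracket: 0.05<=p<0.10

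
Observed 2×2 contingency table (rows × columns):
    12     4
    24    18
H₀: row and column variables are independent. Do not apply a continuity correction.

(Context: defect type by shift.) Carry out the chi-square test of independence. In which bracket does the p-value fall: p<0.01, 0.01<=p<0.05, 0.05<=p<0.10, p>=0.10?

Row totals [16, 42], col totals [36, 22], n=58
χ² = (12−9.93)²/9.93 + (4−6.07)²/6.07 + (24−26.07)²/26.07 + (18−15.93)²/15.93 = 1.5693
df = 1
p-value (upper-tail) = 0.21031
→ bracket: p>=0.10

p-value bracket: p>=0.10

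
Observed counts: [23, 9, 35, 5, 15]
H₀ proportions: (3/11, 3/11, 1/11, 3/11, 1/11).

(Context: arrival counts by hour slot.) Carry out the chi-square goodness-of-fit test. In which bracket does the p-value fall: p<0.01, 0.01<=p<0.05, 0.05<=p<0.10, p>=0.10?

n = 87; E_i = n·p_i = [23.73, 23.73, 7.91, 23.73, 7.91]
χ² = (23−23.73)²/23.73 + (9−23.73)²/23.73 + (35−7.91)²/7.91 + (5−23.73)²/23.73 + (15−7.91)²/7.91 = 123.0958
df = 4
p-value (upper-tail) = 0.00000
→ bracket: p<0.01

p-value bracket: p<0.01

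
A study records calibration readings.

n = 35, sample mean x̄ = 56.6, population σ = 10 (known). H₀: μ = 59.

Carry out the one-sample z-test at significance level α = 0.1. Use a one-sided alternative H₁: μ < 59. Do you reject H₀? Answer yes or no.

reject H₀: yes

SE = σ/√n = 10/√35 = 1.6903
z = (x̄−μ₀)/SE = (56.6−59)/1.6903 = -1.4199
p-value (one-sided, H₁ less) = 0.07782
At α=0.1: p < α → reject H₀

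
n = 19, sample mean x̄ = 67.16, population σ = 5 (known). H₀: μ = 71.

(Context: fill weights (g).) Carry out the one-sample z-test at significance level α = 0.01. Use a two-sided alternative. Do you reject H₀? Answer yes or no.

reject H₀: yes

SE = σ/√n = 5/√19 = 1.1471
z = (x̄−μ₀)/SE = (67.16−71)/1.1471 = -3.3476
p-value (two-sided) = 0.00082
At α=0.01: p < α → reject H₀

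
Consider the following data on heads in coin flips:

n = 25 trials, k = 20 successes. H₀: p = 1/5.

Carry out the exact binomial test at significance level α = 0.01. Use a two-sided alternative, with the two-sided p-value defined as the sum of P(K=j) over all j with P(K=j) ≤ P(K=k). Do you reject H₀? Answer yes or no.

reject H₀: yes

Exact binomial: n=25, k=20, p₀=1/5=0.2000
P(X=j) = C(n,j)·p₀^j·(1−p₀)^(n−j); p = Σ P(X=j) over j with P(X=j) ≤ P(X=20)
p-value (two-sided) = 0.00000
At α=0.01: p < α → reject H₀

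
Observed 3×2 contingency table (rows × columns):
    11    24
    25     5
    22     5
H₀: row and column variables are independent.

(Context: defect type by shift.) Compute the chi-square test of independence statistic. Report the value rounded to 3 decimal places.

Row totals [35, 30, 27], col totals [58, 34], n=92
χ² = (11−22.07)²/22.07 + (24−12.93)²/12.93 + (25−18.91)²/18.91 + (5−11.09)²/11.09 + (22−17.02)²/17.02 + (5−9.98)²/9.98 = 24.2554
df = 2

test statistic = 24.255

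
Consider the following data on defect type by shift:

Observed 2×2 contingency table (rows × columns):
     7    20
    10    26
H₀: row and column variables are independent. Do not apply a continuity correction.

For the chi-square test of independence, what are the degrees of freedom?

df = (r−1)(c−1) = (2−1)·(2−1) = 1

degrees of freedom = 1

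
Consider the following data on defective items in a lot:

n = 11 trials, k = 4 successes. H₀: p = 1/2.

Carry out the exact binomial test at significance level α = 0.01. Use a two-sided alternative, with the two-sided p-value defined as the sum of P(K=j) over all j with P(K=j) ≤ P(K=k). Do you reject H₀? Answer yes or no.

Exact binomial: n=11, k=4, p₀=1/2=0.5000
P(X=j) = C(n,j)·p₀^j·(1−p₀)^(n−j); p = Σ P(X=j) over j with P(X=j) ≤ P(X=4)
p-value (two-sided) = 0.54883
At α=0.01: p ≥ α → fail to reject H₀

reject H₀: no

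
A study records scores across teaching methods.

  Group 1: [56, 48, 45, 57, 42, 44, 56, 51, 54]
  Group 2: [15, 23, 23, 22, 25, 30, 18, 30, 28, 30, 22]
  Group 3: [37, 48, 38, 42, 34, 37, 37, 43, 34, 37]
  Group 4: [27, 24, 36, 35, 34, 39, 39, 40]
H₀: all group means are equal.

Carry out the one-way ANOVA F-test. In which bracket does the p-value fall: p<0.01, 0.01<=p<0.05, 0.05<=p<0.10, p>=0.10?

Group means [50.33, 24.18, 38.70, 34.25], grand mean 36.316
SSB = Σnᵢ(x̄ᵢ−x̄)² = 3478.974; SSW = ΣΣ(x−x̄ᵢ)² = 929.236
MSB = 3478.974/3 = 1159.6581; MSW = 929.236/34 = 27.3305
F = MSB/MSW = 42.4309
df = (3, 34)
p-value (upper-tail) = 0.00000
→ bracket: p<0.01

p-value bracket: p<0.01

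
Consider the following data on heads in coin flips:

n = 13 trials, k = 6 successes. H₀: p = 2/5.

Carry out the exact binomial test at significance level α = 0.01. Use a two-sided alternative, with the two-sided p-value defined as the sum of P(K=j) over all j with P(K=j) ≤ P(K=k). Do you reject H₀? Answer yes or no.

reject H₀: no

Exact binomial: n=13, k=6, p₀=2/5=0.4000
P(X=j) = C(n,j)·p₀^j·(1−p₀)^(n−j); p = Σ P(X=j) over j with P(X=j) ≤ P(X=6)
p-value (two-sided) = 0.77865
At α=0.01: p ≥ α → fail to reject H₀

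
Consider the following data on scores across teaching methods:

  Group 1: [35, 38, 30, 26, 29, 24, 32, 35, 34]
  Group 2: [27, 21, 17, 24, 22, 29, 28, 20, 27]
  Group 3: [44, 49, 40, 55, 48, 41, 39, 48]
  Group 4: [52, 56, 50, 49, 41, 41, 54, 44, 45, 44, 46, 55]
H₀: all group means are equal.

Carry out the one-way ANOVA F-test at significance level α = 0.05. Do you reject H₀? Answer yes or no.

Group means [31.44, 23.89, 45.50, 48.08], grand mean 37.868
SSB = Σnᵢ(x̄ᵢ−x̄)² = 3848.314; SSW = ΣΣ(x−x̄ᵢ)² = 828.028
MSB = 3848.314/3 = 1282.7714; MSW = 828.028/34 = 24.3538
F = MSB/MSW = 52.6724
df = (3, 34)
p-value (upper-tail) = 0.00000
At α=0.05: p < α → reject H₀

reject H₀: yes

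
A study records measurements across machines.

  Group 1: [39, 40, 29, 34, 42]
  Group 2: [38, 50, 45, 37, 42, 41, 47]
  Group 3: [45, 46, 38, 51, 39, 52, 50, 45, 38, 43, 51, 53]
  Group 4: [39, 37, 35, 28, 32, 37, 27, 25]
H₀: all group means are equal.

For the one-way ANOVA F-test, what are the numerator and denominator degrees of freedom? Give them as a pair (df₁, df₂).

k = 4 groups, N = 32 total
df = (k−1, N−k) = (4−1, 32−4) = (3, 28)

degrees of freedom = [3, 28]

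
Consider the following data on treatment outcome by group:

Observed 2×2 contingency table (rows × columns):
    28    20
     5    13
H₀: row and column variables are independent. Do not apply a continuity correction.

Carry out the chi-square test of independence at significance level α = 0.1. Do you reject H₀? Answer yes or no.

Row totals [48, 18], col totals [33, 33], n=66
χ² = (28−24.00)²/24.00 + (20−24.00)²/24.00 + (5−9.00)²/9.00 + (13−9.00)²/9.00 = 4.8889
df = 1
p-value (upper-tail) = 0.02703
At α=0.1: p < α → reject H₀

reject H₀: yes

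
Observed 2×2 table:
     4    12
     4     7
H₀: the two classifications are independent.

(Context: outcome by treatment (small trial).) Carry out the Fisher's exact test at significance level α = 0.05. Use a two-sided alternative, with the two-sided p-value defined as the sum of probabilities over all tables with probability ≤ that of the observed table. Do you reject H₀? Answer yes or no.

Margins: r₁=16, r₂=11, c₁=8, c₂=19, n=27
p_obs = C(16,4)·C(11,4)/C(27,8); sum pmf over tables with pmf ≤ p_obs
p-value (two-sided) = 0.67536
At α=0.05: p ≥ α → fail to reject H₀

reject H₀: no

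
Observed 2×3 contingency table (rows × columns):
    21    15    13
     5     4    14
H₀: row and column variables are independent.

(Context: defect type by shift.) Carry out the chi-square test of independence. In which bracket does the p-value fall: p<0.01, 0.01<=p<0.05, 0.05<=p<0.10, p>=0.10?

Row totals [49, 23], col totals [26, 19, 27], n=72
χ² = (21−17.69)²/17.69 + (15−12.93)²/12.93 + (13−18.38)²/18.38 + (5−8.31)²/8.31 + (4−6.07)²/6.07 + (14−8.62)²/8.62 = 7.8918
df = 2
p-value (upper-tail) = 0.01933
→ bracket: 0.01<=p<0.05

p-value bracket: 0.01<=p<0.05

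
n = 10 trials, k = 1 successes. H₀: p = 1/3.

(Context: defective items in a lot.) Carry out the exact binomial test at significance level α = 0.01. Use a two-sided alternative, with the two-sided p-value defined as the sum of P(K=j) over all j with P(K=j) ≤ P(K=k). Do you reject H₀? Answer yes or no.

reject H₀: no

Exact binomial: n=10, k=1, p₀=1/3=0.3333
P(X=j) = C(n,j)·p₀^j·(1−p₀)^(n−j); p = Σ P(X=j) over j with P(X=j) ≤ P(X=1)
p-value (two-sided) = 0.18061
At α=0.01: p ≥ α → fail to reject H₀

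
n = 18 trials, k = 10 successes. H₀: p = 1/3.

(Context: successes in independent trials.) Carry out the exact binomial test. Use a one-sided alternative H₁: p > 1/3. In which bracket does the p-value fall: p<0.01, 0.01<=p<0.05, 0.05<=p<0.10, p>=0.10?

p-value bracket: 0.01<=p<0.05

Exact binomial: n=18, k=10, p₀=1/3=0.3333
P(X≥10) from Σ C(n,i)·p₀^i·(1−p₀)^(n−i)
p-value (one-sided, H₁ greater) = 0.04335
→ bracket: 0.01<=p<0.05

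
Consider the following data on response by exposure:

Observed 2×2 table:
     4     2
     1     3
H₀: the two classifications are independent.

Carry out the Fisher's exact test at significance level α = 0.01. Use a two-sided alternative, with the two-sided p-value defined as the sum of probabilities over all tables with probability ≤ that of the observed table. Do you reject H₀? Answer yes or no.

reject H₀: no

Margins: r₁=6, r₂=4, c₁=5, c₂=5, n=10
p_obs = C(6,4)·C(4,1)/C(10,5); sum pmf over tables with pmf ≤ p_obs
p-value (two-sided) = 0.52381
At α=0.01: p ≥ α → fail to reject H₀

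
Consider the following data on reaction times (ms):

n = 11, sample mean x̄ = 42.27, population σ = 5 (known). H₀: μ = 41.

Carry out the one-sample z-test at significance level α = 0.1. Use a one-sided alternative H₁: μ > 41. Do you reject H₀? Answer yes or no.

SE = σ/√n = 5/√11 = 1.5076
z = (x̄−μ₀)/SE = (42.27−41)/1.5076 = 0.8424
p-value (one-sided, H₁ greater) = 0.19978
At α=0.1: p ≥ α → fail to reject H₀

reject H₀: no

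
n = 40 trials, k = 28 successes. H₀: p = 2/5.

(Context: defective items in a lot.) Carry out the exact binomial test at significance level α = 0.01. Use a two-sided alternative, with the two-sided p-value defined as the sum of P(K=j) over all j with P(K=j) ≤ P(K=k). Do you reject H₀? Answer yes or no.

reject H₀: yes

Exact binomial: n=40, k=28, p₀=2/5=0.4000
P(X=j) = C(n,j)·p₀^j·(1−p₀)^(n−j); p = Σ P(X=j) over j with P(X=j) ≤ P(X=28)
p-value (two-sided) = 0.00015
At α=0.01: p < α → reject H₀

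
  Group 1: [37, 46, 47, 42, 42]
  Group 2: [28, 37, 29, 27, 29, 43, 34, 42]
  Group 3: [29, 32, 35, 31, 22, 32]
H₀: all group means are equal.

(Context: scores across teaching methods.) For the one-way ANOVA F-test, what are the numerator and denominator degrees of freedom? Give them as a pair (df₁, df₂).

k = 3 groups, N = 19 total
df = (k−1, N−k) = (3−1, 19−3) = (2, 16)

degrees of freedom = [2, 16]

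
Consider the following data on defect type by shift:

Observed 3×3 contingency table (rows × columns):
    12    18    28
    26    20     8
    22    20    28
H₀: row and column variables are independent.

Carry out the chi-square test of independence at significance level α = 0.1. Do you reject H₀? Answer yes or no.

Row totals [58, 54, 70], col totals [60, 58, 64], n=182
χ² = (12−19.12)²/19.12 + (18−18.48)²/18.48 + (28−20.40)²/20.40 + (26−17.80)²/17.80 + (20−17.21)²/17.21 + (8−18.99)²/18.99 + (22−23.08)²/23.08 + (20−22.31)²/22.31 + (28−24.62)²/24.62 = 16.8413
df = 4
p-value (upper-tail) = 0.00208
At α=0.1: p < α → reject H₀

reject H₀: yes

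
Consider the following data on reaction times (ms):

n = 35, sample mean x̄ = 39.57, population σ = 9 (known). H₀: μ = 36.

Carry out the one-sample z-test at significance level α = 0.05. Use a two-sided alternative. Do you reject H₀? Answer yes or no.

SE = σ/√n = 9/√35 = 1.5213
z = (x̄−μ₀)/SE = (39.57−36)/1.5213 = 2.3467
p-value (two-sided) = 0.01894
At α=0.05: p < α → reject H₀

reject H₀: yes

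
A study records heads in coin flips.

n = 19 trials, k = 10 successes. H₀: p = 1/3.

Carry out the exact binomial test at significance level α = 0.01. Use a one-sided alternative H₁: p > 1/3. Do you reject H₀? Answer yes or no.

Exact binomial: n=19, k=10, p₀=1/3=0.3333
P(X≥10) from Σ C(n,i)·p₀^i·(1−p₀)^(n−i)
p-value (one-sided, H₁ greater) = 0.06477
At α=0.01: p ≥ α → fail to reject H₀

reject H₀: no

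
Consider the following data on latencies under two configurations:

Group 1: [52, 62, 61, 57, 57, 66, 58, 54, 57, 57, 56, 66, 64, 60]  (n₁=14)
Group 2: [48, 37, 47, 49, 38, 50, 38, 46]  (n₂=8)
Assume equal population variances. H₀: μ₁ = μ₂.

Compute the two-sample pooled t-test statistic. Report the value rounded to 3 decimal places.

test statistic = 7.127

x̄₁=59.071, s₁=4.269, n₁=14
x̄₂=44.125, s₂=5.489, n₂=8
s_p² = [13·4.269² + 7·5.489²]/20 = 22.3902
SE = √(s_p²·(1/14+1/8)) = 2.0972
t = (59.071−44.125)/2.0972 = 7.1270
df = 20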